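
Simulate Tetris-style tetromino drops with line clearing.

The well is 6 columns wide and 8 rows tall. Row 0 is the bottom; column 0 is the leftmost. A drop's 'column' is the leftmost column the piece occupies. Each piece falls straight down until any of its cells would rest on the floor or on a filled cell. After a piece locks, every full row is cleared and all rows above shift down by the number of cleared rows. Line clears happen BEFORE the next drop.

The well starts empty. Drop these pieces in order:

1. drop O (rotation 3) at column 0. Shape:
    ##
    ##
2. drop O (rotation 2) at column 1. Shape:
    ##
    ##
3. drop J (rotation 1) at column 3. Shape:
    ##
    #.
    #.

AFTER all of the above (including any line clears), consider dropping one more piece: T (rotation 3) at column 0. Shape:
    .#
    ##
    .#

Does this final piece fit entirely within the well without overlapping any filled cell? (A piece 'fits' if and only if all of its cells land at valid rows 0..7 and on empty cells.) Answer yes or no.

Drop 1: O rot3 at col 0 lands with bottom-row=0; cleared 0 line(s) (total 0); column heights now [2 2 0 0 0 0], max=2
Drop 2: O rot2 at col 1 lands with bottom-row=2; cleared 0 line(s) (total 0); column heights now [2 4 4 0 0 0], max=4
Drop 3: J rot1 at col 3 lands with bottom-row=0; cleared 0 line(s) (total 0); column heights now [2 4 4 3 3 0], max=4
Test piece T rot3 at col 0 (width 2): heights before test = [2 4 4 3 3 0]; fits = True

Answer: yes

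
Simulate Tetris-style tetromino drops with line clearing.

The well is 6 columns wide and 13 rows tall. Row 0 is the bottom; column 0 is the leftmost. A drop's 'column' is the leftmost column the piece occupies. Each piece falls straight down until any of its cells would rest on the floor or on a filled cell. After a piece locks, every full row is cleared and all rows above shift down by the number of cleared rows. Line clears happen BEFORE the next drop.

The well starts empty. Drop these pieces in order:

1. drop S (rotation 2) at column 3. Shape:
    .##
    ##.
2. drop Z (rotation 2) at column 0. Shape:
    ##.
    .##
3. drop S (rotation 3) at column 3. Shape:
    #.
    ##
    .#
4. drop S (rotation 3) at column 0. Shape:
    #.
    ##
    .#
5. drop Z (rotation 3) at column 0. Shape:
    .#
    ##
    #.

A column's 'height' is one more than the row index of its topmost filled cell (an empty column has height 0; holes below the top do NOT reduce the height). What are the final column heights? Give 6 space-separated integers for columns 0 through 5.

Drop 1: S rot2 at col 3 lands with bottom-row=0; cleared 0 line(s) (total 0); column heights now [0 0 0 1 2 2], max=2
Drop 2: Z rot2 at col 0 lands with bottom-row=0; cleared 0 line(s) (total 0); column heights now [2 2 1 1 2 2], max=2
Drop 3: S rot3 at col 3 lands with bottom-row=2; cleared 0 line(s) (total 0); column heights now [2 2 1 5 4 2], max=5
Drop 4: S rot3 at col 0 lands with bottom-row=2; cleared 0 line(s) (total 0); column heights now [5 4 1 5 4 2], max=5
Drop 5: Z rot3 at col 0 lands with bottom-row=5; cleared 0 line(s) (total 0); column heights now [7 8 1 5 4 2], max=8

Answer: 7 8 1 5 4 2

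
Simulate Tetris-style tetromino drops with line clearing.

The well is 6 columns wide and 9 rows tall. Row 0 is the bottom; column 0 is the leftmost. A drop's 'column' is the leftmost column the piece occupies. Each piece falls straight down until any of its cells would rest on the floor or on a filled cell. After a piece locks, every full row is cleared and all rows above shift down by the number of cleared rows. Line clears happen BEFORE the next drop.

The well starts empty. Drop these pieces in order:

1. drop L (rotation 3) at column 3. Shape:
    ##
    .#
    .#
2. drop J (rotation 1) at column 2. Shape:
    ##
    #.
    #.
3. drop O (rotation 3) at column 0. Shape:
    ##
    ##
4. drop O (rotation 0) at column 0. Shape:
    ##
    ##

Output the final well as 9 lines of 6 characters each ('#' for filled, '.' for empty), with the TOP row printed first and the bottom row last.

Drop 1: L rot3 at col 3 lands with bottom-row=0; cleared 0 line(s) (total 0); column heights now [0 0 0 3 3 0], max=3
Drop 2: J rot1 at col 2 lands with bottom-row=1; cleared 0 line(s) (total 0); column heights now [0 0 4 4 3 0], max=4
Drop 3: O rot3 at col 0 lands with bottom-row=0; cleared 0 line(s) (total 0); column heights now [2 2 4 4 3 0], max=4
Drop 4: O rot0 at col 0 lands with bottom-row=2; cleared 0 line(s) (total 0); column heights now [4 4 4 4 3 0], max=4

Answer: ......
......
......
......
......
####..
#####.
###.#.
##..#.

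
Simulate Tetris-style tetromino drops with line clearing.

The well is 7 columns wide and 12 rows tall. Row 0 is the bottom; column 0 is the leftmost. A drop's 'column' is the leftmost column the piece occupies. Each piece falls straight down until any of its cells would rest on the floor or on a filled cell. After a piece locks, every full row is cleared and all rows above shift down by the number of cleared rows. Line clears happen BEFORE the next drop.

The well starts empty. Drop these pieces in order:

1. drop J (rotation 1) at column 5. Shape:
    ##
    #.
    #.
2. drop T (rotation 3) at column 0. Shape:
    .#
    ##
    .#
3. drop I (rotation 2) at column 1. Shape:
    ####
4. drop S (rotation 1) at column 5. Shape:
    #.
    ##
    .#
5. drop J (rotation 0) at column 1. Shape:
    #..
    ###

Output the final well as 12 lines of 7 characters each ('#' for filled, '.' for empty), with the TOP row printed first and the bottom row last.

Drop 1: J rot1 at col 5 lands with bottom-row=0; cleared 0 line(s) (total 0); column heights now [0 0 0 0 0 3 3], max=3
Drop 2: T rot3 at col 0 lands with bottom-row=0; cleared 0 line(s) (total 0); column heights now [2 3 0 0 0 3 3], max=3
Drop 3: I rot2 at col 1 lands with bottom-row=3; cleared 0 line(s) (total 0); column heights now [2 4 4 4 4 3 3], max=4
Drop 4: S rot1 at col 5 lands with bottom-row=3; cleared 0 line(s) (total 0); column heights now [2 4 4 4 4 6 5], max=6
Drop 5: J rot0 at col 1 lands with bottom-row=4; cleared 0 line(s) (total 0); column heights now [2 6 5 5 4 6 5], max=6

Answer: .......
.......
.......
.......
.......
.......
.#...#.
.###.##
.####.#
.#...##
##...#.
.#...#.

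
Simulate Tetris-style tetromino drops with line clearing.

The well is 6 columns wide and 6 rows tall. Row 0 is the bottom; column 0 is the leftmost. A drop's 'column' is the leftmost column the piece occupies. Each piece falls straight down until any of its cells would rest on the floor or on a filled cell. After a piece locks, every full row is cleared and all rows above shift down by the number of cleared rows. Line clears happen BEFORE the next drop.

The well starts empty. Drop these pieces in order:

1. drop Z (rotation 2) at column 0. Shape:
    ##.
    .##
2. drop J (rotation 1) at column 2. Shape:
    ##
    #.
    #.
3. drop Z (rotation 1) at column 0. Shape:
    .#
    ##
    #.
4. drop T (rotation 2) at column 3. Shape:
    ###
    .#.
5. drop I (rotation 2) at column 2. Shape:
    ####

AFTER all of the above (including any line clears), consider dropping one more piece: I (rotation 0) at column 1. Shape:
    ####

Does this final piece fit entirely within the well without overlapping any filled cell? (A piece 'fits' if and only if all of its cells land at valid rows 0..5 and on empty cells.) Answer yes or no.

Drop 1: Z rot2 at col 0 lands with bottom-row=0; cleared 0 line(s) (total 0); column heights now [2 2 1 0 0 0], max=2
Drop 2: J rot1 at col 2 lands with bottom-row=1; cleared 0 line(s) (total 0); column heights now [2 2 4 4 0 0], max=4
Drop 3: Z rot1 at col 0 lands with bottom-row=2; cleared 0 line(s) (total 0); column heights now [4 5 4 4 0 0], max=5
Drop 4: T rot2 at col 3 lands with bottom-row=3; cleared 0 line(s) (total 0); column heights now [4 5 4 5 5 5], max=5
Drop 5: I rot2 at col 2 lands with bottom-row=5; cleared 0 line(s) (total 0); column heights now [4 5 6 6 6 6], max=6
Test piece I rot0 at col 1 (width 4): heights before test = [4 5 6 6 6 6]; fits = False

Answer: no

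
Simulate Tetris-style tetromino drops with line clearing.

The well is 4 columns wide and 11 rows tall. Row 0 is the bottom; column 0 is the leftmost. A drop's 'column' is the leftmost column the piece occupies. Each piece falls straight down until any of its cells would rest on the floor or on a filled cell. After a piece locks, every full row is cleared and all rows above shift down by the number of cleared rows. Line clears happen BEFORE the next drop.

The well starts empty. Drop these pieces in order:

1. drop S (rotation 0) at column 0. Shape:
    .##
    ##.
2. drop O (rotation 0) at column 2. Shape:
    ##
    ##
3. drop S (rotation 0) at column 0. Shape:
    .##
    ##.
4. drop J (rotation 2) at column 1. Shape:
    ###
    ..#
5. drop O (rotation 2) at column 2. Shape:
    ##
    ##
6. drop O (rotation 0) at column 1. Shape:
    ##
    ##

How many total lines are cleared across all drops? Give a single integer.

Answer: 1

Derivation:
Drop 1: S rot0 at col 0 lands with bottom-row=0; cleared 0 line(s) (total 0); column heights now [1 2 2 0], max=2
Drop 2: O rot0 at col 2 lands with bottom-row=2; cleared 0 line(s) (total 0); column heights now [1 2 4 4], max=4
Drop 3: S rot0 at col 0 lands with bottom-row=3; cleared 1 line(s) (total 1); column heights now [1 4 4 3], max=4
Drop 4: J rot2 at col 1 lands with bottom-row=3; cleared 0 line(s) (total 1); column heights now [1 5 5 5], max=5
Drop 5: O rot2 at col 2 lands with bottom-row=5; cleared 0 line(s) (total 1); column heights now [1 5 7 7], max=7
Drop 6: O rot0 at col 1 lands with bottom-row=7; cleared 0 line(s) (total 1); column heights now [1 9 9 7], max=9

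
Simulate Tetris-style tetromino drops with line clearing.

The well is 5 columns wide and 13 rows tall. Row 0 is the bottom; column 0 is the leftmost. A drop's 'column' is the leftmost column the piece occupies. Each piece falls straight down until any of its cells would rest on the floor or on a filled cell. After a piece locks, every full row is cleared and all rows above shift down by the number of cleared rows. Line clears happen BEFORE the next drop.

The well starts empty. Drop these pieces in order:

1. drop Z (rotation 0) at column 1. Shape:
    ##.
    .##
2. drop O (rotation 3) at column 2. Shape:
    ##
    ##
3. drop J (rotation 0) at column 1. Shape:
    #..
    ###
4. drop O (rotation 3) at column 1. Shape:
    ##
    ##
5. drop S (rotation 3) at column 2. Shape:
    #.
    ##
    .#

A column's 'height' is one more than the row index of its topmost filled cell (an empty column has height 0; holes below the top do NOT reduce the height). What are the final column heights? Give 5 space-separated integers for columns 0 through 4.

Drop 1: Z rot0 at col 1 lands with bottom-row=0; cleared 0 line(s) (total 0); column heights now [0 2 2 1 0], max=2
Drop 2: O rot3 at col 2 lands with bottom-row=2; cleared 0 line(s) (total 0); column heights now [0 2 4 4 0], max=4
Drop 3: J rot0 at col 1 lands with bottom-row=4; cleared 0 line(s) (total 0); column heights now [0 6 5 5 0], max=6
Drop 4: O rot3 at col 1 lands with bottom-row=6; cleared 0 line(s) (total 0); column heights now [0 8 8 5 0], max=8
Drop 5: S rot3 at col 2 lands with bottom-row=7; cleared 0 line(s) (total 0); column heights now [0 8 10 9 0], max=10

Answer: 0 8 10 9 0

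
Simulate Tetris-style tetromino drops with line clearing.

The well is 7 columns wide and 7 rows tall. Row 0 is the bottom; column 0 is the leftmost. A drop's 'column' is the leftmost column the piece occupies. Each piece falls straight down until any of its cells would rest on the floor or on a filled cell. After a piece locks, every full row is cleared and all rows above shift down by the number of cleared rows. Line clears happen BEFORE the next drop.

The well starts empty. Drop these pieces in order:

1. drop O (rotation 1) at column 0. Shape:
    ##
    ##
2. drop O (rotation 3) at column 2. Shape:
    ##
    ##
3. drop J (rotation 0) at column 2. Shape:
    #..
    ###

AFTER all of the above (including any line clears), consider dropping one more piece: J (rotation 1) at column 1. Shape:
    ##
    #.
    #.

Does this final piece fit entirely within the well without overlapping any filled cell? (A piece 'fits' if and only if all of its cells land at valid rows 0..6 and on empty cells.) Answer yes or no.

Answer: yes

Derivation:
Drop 1: O rot1 at col 0 lands with bottom-row=0; cleared 0 line(s) (total 0); column heights now [2 2 0 0 0 0 0], max=2
Drop 2: O rot3 at col 2 lands with bottom-row=0; cleared 0 line(s) (total 0); column heights now [2 2 2 2 0 0 0], max=2
Drop 3: J rot0 at col 2 lands with bottom-row=2; cleared 0 line(s) (total 0); column heights now [2 2 4 3 3 0 0], max=4
Test piece J rot1 at col 1 (width 2): heights before test = [2 2 4 3 3 0 0]; fits = True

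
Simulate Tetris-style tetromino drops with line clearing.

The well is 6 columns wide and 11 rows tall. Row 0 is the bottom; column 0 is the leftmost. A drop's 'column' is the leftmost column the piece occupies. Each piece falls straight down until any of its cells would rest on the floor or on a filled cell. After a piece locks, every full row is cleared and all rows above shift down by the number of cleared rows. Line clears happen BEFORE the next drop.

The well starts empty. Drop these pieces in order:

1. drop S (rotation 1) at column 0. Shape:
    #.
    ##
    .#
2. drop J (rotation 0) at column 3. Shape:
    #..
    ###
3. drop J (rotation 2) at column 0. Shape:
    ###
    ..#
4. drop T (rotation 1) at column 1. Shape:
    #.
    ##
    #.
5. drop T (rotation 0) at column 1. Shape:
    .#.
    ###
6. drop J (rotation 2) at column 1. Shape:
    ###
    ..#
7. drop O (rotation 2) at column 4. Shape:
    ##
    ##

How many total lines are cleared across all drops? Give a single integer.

Drop 1: S rot1 at col 0 lands with bottom-row=0; cleared 0 line(s) (total 0); column heights now [3 2 0 0 0 0], max=3
Drop 2: J rot0 at col 3 lands with bottom-row=0; cleared 0 line(s) (total 0); column heights now [3 2 0 2 1 1], max=3
Drop 3: J rot2 at col 0 lands with bottom-row=2; cleared 0 line(s) (total 0); column heights now [4 4 4 2 1 1], max=4
Drop 4: T rot1 at col 1 lands with bottom-row=4; cleared 0 line(s) (total 0); column heights now [4 7 6 2 1 1], max=7
Drop 5: T rot0 at col 1 lands with bottom-row=7; cleared 0 line(s) (total 0); column heights now [4 8 9 8 1 1], max=9
Drop 6: J rot2 at col 1 lands with bottom-row=8; cleared 0 line(s) (total 0); column heights now [4 10 10 10 1 1], max=10
Drop 7: O rot2 at col 4 lands with bottom-row=1; cleared 0 line(s) (total 0); column heights now [4 10 10 10 3 3], max=10

Answer: 0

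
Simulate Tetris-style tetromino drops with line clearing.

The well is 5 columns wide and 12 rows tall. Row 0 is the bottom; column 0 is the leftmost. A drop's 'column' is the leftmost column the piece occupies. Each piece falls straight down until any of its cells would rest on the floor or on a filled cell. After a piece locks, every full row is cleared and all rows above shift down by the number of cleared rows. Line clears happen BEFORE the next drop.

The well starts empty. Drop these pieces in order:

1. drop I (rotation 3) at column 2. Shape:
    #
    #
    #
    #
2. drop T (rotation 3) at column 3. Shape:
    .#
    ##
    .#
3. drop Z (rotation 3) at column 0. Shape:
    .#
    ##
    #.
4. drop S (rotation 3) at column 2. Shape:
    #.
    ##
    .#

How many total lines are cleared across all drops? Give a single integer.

Drop 1: I rot3 at col 2 lands with bottom-row=0; cleared 0 line(s) (total 0); column heights now [0 0 4 0 0], max=4
Drop 2: T rot3 at col 3 lands with bottom-row=0; cleared 0 line(s) (total 0); column heights now [0 0 4 2 3], max=4
Drop 3: Z rot3 at col 0 lands with bottom-row=0; cleared 1 line(s) (total 1); column heights now [1 2 3 0 2], max=3
Drop 4: S rot3 at col 2 lands with bottom-row=2; cleared 0 line(s) (total 1); column heights now [1 2 5 4 2], max=5

Answer: 1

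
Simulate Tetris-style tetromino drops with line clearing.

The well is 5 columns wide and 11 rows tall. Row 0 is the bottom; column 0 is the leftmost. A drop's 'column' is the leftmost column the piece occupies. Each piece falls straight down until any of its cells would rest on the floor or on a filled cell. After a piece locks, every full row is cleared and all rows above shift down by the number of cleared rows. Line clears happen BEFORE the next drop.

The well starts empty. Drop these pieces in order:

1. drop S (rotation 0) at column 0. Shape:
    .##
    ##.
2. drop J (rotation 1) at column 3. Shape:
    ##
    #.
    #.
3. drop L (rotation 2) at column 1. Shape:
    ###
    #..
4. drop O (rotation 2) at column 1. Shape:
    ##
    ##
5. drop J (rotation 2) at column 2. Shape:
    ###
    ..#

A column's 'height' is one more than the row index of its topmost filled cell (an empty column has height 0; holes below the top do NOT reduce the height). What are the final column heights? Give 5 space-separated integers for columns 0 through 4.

Answer: 1 6 7 7 7

Derivation:
Drop 1: S rot0 at col 0 lands with bottom-row=0; cleared 0 line(s) (total 0); column heights now [1 2 2 0 0], max=2
Drop 2: J rot1 at col 3 lands with bottom-row=0; cleared 0 line(s) (total 0); column heights now [1 2 2 3 3], max=3
Drop 3: L rot2 at col 1 lands with bottom-row=2; cleared 0 line(s) (total 0); column heights now [1 4 4 4 3], max=4
Drop 4: O rot2 at col 1 lands with bottom-row=4; cleared 0 line(s) (total 0); column heights now [1 6 6 4 3], max=6
Drop 5: J rot2 at col 2 lands with bottom-row=5; cleared 0 line(s) (total 0); column heights now [1 6 7 7 7], max=7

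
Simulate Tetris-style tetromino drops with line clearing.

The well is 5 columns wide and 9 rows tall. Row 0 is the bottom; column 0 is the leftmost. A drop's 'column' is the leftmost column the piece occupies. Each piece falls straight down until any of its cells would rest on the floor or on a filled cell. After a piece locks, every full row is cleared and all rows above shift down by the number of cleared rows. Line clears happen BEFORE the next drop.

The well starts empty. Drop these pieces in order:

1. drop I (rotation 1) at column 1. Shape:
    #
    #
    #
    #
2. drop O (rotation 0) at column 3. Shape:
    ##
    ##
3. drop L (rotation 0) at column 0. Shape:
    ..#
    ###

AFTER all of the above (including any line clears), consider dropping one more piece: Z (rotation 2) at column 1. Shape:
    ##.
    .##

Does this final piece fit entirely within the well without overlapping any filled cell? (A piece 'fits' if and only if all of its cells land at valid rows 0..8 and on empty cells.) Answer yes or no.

Drop 1: I rot1 at col 1 lands with bottom-row=0; cleared 0 line(s) (total 0); column heights now [0 4 0 0 0], max=4
Drop 2: O rot0 at col 3 lands with bottom-row=0; cleared 0 line(s) (total 0); column heights now [0 4 0 2 2], max=4
Drop 3: L rot0 at col 0 lands with bottom-row=4; cleared 0 line(s) (total 0); column heights now [5 5 6 2 2], max=6
Test piece Z rot2 at col 1 (width 3): heights before test = [5 5 6 2 2]; fits = True

Answer: yes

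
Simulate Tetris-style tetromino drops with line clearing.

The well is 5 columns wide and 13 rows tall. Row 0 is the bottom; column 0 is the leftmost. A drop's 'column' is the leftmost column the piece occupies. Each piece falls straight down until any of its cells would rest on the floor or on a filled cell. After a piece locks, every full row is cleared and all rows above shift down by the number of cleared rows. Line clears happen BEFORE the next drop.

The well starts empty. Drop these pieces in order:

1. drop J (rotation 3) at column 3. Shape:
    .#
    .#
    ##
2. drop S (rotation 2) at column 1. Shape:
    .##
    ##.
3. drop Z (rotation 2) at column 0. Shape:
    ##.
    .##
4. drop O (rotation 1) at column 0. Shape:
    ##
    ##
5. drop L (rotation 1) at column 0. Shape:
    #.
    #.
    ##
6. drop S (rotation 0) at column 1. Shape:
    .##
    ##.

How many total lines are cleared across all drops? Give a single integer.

Drop 1: J rot3 at col 3 lands with bottom-row=0; cleared 0 line(s) (total 0); column heights now [0 0 0 1 3], max=3
Drop 2: S rot2 at col 1 lands with bottom-row=0; cleared 0 line(s) (total 0); column heights now [0 1 2 2 3], max=3
Drop 3: Z rot2 at col 0 lands with bottom-row=2; cleared 0 line(s) (total 0); column heights now [4 4 3 2 3], max=4
Drop 4: O rot1 at col 0 lands with bottom-row=4; cleared 0 line(s) (total 0); column heights now [6 6 3 2 3], max=6
Drop 5: L rot1 at col 0 lands with bottom-row=6; cleared 0 line(s) (total 0); column heights now [9 7 3 2 3], max=9
Drop 6: S rot0 at col 1 lands with bottom-row=7; cleared 0 line(s) (total 0); column heights now [9 8 9 9 3], max=9

Answer: 0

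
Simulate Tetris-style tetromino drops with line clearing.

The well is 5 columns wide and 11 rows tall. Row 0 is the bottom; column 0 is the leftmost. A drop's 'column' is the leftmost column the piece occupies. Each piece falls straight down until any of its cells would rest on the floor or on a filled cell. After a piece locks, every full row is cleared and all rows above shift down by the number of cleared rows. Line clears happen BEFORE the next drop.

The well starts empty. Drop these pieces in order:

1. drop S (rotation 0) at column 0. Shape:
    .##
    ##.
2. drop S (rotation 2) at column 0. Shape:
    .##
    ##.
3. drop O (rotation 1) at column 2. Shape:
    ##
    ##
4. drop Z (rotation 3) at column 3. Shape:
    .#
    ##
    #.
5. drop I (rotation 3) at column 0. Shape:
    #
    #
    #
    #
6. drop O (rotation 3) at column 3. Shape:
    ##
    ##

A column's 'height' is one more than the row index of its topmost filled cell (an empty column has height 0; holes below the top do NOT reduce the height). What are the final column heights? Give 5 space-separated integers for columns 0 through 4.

Answer: 7 4 6 11 11

Derivation:
Drop 1: S rot0 at col 0 lands with bottom-row=0; cleared 0 line(s) (total 0); column heights now [1 2 2 0 0], max=2
Drop 2: S rot2 at col 0 lands with bottom-row=2; cleared 0 line(s) (total 0); column heights now [3 4 4 0 0], max=4
Drop 3: O rot1 at col 2 lands with bottom-row=4; cleared 0 line(s) (total 0); column heights now [3 4 6 6 0], max=6
Drop 4: Z rot3 at col 3 lands with bottom-row=6; cleared 0 line(s) (total 0); column heights now [3 4 6 8 9], max=9
Drop 5: I rot3 at col 0 lands with bottom-row=3; cleared 0 line(s) (total 0); column heights now [7 4 6 8 9], max=9
Drop 6: O rot3 at col 3 lands with bottom-row=9; cleared 0 line(s) (total 0); column heights now [7 4 6 11 11], max=11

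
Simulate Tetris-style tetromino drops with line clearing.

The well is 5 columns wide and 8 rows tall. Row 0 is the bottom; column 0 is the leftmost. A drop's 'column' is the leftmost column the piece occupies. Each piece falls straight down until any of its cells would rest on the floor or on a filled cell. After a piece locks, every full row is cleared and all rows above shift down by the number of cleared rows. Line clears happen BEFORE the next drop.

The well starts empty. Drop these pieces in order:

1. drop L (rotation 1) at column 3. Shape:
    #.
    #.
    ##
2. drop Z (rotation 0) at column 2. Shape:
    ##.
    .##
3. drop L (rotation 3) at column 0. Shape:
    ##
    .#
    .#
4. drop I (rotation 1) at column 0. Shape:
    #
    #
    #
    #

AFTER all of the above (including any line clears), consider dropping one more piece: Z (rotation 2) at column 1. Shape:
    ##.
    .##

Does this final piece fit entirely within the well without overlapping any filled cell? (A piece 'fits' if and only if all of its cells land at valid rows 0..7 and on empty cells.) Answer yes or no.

Answer: yes

Derivation:
Drop 1: L rot1 at col 3 lands with bottom-row=0; cleared 0 line(s) (total 0); column heights now [0 0 0 3 1], max=3
Drop 2: Z rot0 at col 2 lands with bottom-row=3; cleared 0 line(s) (total 0); column heights now [0 0 5 5 4], max=5
Drop 3: L rot3 at col 0 lands with bottom-row=0; cleared 0 line(s) (total 0); column heights now [3 3 5 5 4], max=5
Drop 4: I rot1 at col 0 lands with bottom-row=3; cleared 0 line(s) (total 0); column heights now [7 3 5 5 4], max=7
Test piece Z rot2 at col 1 (width 3): heights before test = [7 3 5 5 4]; fits = True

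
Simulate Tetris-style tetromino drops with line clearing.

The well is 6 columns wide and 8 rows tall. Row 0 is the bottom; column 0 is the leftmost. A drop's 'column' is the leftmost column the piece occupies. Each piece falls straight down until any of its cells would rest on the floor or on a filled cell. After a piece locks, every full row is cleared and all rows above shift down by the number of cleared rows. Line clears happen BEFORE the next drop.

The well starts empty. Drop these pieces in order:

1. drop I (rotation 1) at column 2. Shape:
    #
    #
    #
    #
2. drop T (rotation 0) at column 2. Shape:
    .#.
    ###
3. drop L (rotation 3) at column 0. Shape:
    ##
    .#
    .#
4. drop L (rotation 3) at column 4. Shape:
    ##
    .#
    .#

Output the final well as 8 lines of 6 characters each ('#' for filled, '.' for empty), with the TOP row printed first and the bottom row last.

Answer: ......
......
...###
..####
..#..#
###...
.##...
.##...

Derivation:
Drop 1: I rot1 at col 2 lands with bottom-row=0; cleared 0 line(s) (total 0); column heights now [0 0 4 0 0 0], max=4
Drop 2: T rot0 at col 2 lands with bottom-row=4; cleared 0 line(s) (total 0); column heights now [0 0 5 6 5 0], max=6
Drop 3: L rot3 at col 0 lands with bottom-row=0; cleared 0 line(s) (total 0); column heights now [3 3 5 6 5 0], max=6
Drop 4: L rot3 at col 4 lands with bottom-row=3; cleared 0 line(s) (total 0); column heights now [3 3 5 6 6 6], max=6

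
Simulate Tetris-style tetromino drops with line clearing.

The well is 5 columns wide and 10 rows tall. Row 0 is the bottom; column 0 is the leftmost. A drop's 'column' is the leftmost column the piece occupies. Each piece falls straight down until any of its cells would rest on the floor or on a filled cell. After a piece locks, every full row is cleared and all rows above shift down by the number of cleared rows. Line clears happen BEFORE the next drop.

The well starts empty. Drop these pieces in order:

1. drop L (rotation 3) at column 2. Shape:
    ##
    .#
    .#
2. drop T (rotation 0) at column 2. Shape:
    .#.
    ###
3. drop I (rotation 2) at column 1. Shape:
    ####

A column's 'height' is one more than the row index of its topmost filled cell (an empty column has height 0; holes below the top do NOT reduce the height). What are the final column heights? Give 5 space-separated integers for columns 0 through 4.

Drop 1: L rot3 at col 2 lands with bottom-row=0; cleared 0 line(s) (total 0); column heights now [0 0 3 3 0], max=3
Drop 2: T rot0 at col 2 lands with bottom-row=3; cleared 0 line(s) (total 0); column heights now [0 0 4 5 4], max=5
Drop 3: I rot2 at col 1 lands with bottom-row=5; cleared 0 line(s) (total 0); column heights now [0 6 6 6 6], max=6

Answer: 0 6 6 6 6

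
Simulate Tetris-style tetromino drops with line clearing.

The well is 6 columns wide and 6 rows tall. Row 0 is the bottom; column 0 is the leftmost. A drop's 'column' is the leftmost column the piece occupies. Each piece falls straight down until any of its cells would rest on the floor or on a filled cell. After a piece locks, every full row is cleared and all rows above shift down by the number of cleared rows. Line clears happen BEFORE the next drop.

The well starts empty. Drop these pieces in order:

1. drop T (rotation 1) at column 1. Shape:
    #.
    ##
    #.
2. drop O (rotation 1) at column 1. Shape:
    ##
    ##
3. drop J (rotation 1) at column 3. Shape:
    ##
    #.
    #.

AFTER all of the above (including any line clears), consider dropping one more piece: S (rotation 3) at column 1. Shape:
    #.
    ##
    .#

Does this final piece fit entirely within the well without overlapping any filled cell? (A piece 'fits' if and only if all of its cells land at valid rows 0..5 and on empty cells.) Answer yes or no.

Drop 1: T rot1 at col 1 lands with bottom-row=0; cleared 0 line(s) (total 0); column heights now [0 3 2 0 0 0], max=3
Drop 2: O rot1 at col 1 lands with bottom-row=3; cleared 0 line(s) (total 0); column heights now [0 5 5 0 0 0], max=5
Drop 3: J rot1 at col 3 lands with bottom-row=0; cleared 0 line(s) (total 0); column heights now [0 5 5 3 3 0], max=5
Test piece S rot3 at col 1 (width 2): heights before test = [0 5 5 3 3 0]; fits = False

Answer: no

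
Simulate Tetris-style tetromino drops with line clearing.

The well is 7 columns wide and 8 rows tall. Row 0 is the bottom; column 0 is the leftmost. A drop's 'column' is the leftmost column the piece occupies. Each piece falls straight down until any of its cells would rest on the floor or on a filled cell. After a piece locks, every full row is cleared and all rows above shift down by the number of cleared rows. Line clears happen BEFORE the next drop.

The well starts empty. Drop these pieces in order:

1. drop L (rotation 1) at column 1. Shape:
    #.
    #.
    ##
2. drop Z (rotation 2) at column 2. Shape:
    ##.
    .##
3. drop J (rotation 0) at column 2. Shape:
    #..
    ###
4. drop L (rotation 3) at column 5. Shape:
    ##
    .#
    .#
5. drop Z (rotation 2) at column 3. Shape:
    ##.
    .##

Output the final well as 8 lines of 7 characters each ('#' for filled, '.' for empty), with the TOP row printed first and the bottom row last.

Drop 1: L rot1 at col 1 lands with bottom-row=0; cleared 0 line(s) (total 0); column heights now [0 3 1 0 0 0 0], max=3
Drop 2: Z rot2 at col 2 lands with bottom-row=0; cleared 0 line(s) (total 0); column heights now [0 3 2 2 1 0 0], max=3
Drop 3: J rot0 at col 2 lands with bottom-row=2; cleared 0 line(s) (total 0); column heights now [0 3 4 3 3 0 0], max=4
Drop 4: L rot3 at col 5 lands with bottom-row=0; cleared 0 line(s) (total 0); column heights now [0 3 4 3 3 3 3], max=4
Drop 5: Z rot2 at col 3 lands with bottom-row=3; cleared 0 line(s) (total 0); column heights now [0 3 4 5 5 4 3], max=5

Answer: .......
.......
.......
...##..
..#.##.
.######
.###..#
.####.#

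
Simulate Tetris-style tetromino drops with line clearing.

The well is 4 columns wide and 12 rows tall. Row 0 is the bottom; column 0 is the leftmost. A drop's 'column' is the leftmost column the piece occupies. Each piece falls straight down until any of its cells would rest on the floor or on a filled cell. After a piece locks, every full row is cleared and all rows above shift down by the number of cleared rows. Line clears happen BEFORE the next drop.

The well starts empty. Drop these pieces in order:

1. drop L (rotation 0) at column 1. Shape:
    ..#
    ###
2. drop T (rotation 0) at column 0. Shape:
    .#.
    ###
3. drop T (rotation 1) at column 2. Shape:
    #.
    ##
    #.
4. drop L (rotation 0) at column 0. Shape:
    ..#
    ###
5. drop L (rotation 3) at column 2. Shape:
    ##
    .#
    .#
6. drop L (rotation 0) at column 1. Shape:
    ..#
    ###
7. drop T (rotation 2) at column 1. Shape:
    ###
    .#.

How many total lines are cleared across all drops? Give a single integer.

Drop 1: L rot0 at col 1 lands with bottom-row=0; cleared 0 line(s) (total 0); column heights now [0 1 1 2], max=2
Drop 2: T rot0 at col 0 lands with bottom-row=1; cleared 1 line(s) (total 1); column heights now [0 2 1 1], max=2
Drop 3: T rot1 at col 2 lands with bottom-row=1; cleared 0 line(s) (total 1); column heights now [0 2 4 3], max=4
Drop 4: L rot0 at col 0 lands with bottom-row=4; cleared 0 line(s) (total 1); column heights now [5 5 6 3], max=6
Drop 5: L rot3 at col 2 lands with bottom-row=4; cleared 1 line(s) (total 2); column heights now [0 2 6 6], max=6
Drop 6: L rot0 at col 1 lands with bottom-row=6; cleared 0 line(s) (total 2); column heights now [0 7 7 8], max=8
Drop 7: T rot2 at col 1 lands with bottom-row=7; cleared 0 line(s) (total 2); column heights now [0 9 9 9], max=9

Answer: 2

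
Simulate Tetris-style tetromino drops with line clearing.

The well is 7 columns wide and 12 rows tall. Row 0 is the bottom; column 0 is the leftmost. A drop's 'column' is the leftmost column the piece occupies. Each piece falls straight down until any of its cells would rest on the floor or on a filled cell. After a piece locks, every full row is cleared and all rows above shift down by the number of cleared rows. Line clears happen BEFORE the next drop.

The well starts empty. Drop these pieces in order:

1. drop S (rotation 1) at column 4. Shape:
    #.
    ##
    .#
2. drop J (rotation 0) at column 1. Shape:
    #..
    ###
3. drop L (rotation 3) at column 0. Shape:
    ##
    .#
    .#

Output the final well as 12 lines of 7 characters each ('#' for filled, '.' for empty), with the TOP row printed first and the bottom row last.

Drop 1: S rot1 at col 4 lands with bottom-row=0; cleared 0 line(s) (total 0); column heights now [0 0 0 0 3 2 0], max=3
Drop 2: J rot0 at col 1 lands with bottom-row=0; cleared 0 line(s) (total 0); column heights now [0 2 1 1 3 2 0], max=3
Drop 3: L rot3 at col 0 lands with bottom-row=2; cleared 0 line(s) (total 0); column heights now [5 5 1 1 3 2 0], max=5

Answer: .......
.......
.......
.......
.......
.......
.......
##.....
.#.....
.#..#..
.#..##.
.###.#.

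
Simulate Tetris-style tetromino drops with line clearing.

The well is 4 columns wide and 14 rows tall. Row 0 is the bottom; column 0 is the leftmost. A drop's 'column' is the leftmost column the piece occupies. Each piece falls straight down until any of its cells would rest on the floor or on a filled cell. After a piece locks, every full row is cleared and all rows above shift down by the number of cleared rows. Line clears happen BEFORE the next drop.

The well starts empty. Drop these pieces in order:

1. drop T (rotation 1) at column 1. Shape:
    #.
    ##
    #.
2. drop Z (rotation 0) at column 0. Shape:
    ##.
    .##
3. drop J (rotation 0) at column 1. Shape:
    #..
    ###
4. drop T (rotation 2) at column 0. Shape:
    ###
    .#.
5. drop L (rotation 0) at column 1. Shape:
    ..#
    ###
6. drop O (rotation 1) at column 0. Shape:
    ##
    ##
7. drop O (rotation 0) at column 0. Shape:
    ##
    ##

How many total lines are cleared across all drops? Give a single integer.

Answer: 0

Derivation:
Drop 1: T rot1 at col 1 lands with bottom-row=0; cleared 0 line(s) (total 0); column heights now [0 3 2 0], max=3
Drop 2: Z rot0 at col 0 lands with bottom-row=3; cleared 0 line(s) (total 0); column heights now [5 5 4 0], max=5
Drop 3: J rot0 at col 1 lands with bottom-row=5; cleared 0 line(s) (total 0); column heights now [5 7 6 6], max=7
Drop 4: T rot2 at col 0 lands with bottom-row=7; cleared 0 line(s) (total 0); column heights now [9 9 9 6], max=9
Drop 5: L rot0 at col 1 lands with bottom-row=9; cleared 0 line(s) (total 0); column heights now [9 10 10 11], max=11
Drop 6: O rot1 at col 0 lands with bottom-row=10; cleared 0 line(s) (total 0); column heights now [12 12 10 11], max=12
Drop 7: O rot0 at col 0 lands with bottom-row=12; cleared 0 line(s) (total 0); column heights now [14 14 10 11], max=14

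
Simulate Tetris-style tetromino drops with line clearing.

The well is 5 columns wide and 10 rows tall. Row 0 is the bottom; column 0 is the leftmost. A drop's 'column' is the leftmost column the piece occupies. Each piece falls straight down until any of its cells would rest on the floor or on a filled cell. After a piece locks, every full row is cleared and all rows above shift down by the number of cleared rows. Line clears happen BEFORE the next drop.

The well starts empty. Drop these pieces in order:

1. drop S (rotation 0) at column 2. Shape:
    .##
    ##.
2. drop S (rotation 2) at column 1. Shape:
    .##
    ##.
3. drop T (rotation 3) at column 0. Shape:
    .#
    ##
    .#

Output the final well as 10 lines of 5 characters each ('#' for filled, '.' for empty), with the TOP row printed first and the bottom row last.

Answer: .....
.....
.....
.....
.....
.#...
##...
.###.
.####
..##.

Derivation:
Drop 1: S rot0 at col 2 lands with bottom-row=0; cleared 0 line(s) (total 0); column heights now [0 0 1 2 2], max=2
Drop 2: S rot2 at col 1 lands with bottom-row=1; cleared 0 line(s) (total 0); column heights now [0 2 3 3 2], max=3
Drop 3: T rot3 at col 0 lands with bottom-row=2; cleared 0 line(s) (total 0); column heights now [4 5 3 3 2], max=5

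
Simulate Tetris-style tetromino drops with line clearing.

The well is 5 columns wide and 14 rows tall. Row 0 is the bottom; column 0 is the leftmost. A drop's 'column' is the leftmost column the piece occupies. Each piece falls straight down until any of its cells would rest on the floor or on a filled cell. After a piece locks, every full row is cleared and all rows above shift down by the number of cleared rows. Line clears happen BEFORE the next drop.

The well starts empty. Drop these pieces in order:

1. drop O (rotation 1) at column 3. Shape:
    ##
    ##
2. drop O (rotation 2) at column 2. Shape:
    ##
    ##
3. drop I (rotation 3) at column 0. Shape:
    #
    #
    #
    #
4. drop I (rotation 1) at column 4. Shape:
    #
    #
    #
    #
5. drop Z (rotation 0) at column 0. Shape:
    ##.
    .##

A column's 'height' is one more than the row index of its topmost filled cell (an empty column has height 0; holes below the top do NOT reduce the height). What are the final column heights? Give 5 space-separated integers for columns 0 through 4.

Answer: 6 6 5 4 6

Derivation:
Drop 1: O rot1 at col 3 lands with bottom-row=0; cleared 0 line(s) (total 0); column heights now [0 0 0 2 2], max=2
Drop 2: O rot2 at col 2 lands with bottom-row=2; cleared 0 line(s) (total 0); column heights now [0 0 4 4 2], max=4
Drop 3: I rot3 at col 0 lands with bottom-row=0; cleared 0 line(s) (total 0); column heights now [4 0 4 4 2], max=4
Drop 4: I rot1 at col 4 lands with bottom-row=2; cleared 0 line(s) (total 0); column heights now [4 0 4 4 6], max=6
Drop 5: Z rot0 at col 0 lands with bottom-row=4; cleared 0 line(s) (total 0); column heights now [6 6 5 4 6], max=6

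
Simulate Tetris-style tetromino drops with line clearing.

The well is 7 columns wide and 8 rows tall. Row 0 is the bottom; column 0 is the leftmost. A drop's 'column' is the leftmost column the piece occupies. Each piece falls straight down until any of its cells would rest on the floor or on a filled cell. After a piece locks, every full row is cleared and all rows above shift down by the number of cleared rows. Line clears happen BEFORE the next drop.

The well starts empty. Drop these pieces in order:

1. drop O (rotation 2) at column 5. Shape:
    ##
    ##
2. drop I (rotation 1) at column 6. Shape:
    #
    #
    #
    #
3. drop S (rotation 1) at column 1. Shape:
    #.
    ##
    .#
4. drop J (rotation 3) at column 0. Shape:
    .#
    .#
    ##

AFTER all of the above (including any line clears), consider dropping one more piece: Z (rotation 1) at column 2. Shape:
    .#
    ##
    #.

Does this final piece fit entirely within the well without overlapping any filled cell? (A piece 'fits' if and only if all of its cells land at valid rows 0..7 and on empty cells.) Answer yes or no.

Drop 1: O rot2 at col 5 lands with bottom-row=0; cleared 0 line(s) (total 0); column heights now [0 0 0 0 0 2 2], max=2
Drop 2: I rot1 at col 6 lands with bottom-row=2; cleared 0 line(s) (total 0); column heights now [0 0 0 0 0 2 6], max=6
Drop 3: S rot1 at col 1 lands with bottom-row=0; cleared 0 line(s) (total 0); column heights now [0 3 2 0 0 2 6], max=6
Drop 4: J rot3 at col 0 lands with bottom-row=3; cleared 0 line(s) (total 0); column heights now [4 6 2 0 0 2 6], max=6
Test piece Z rot1 at col 2 (width 2): heights before test = [4 6 2 0 0 2 6]; fits = True

Answer: yes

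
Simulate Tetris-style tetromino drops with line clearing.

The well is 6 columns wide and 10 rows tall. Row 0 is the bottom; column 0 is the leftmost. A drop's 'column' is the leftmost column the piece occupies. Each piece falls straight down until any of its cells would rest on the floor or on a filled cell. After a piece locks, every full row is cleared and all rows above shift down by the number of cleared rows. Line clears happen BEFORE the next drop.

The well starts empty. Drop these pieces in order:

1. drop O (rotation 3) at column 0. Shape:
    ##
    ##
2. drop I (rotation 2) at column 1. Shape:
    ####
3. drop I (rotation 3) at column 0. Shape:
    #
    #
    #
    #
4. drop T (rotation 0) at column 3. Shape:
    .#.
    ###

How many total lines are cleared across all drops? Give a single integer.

Drop 1: O rot3 at col 0 lands with bottom-row=0; cleared 0 line(s) (total 0); column heights now [2 2 0 0 0 0], max=2
Drop 2: I rot2 at col 1 lands with bottom-row=2; cleared 0 line(s) (total 0); column heights now [2 3 3 3 3 0], max=3
Drop 3: I rot3 at col 0 lands with bottom-row=2; cleared 0 line(s) (total 0); column heights now [6 3 3 3 3 0], max=6
Drop 4: T rot0 at col 3 lands with bottom-row=3; cleared 0 line(s) (total 0); column heights now [6 3 3 4 5 4], max=6

Answer: 0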